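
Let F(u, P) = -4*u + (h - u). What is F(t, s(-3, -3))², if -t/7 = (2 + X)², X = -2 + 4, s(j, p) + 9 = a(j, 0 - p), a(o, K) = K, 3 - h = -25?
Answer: 345744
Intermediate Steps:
h = 28 (h = 3 - 1*(-25) = 3 + 25 = 28)
s(j, p) = -9 - p (s(j, p) = -9 + (0 - p) = -9 - p)
X = 2
t = -112 (t = -7*(2 + 2)² = -7*4² = -7*16 = -112)
F(u, P) = 28 - 5*u (F(u, P) = -4*u + (28 - u) = 28 - 5*u)
F(t, s(-3, -3))² = (28 - 5*(-112))² = (28 + 560)² = 588² = 345744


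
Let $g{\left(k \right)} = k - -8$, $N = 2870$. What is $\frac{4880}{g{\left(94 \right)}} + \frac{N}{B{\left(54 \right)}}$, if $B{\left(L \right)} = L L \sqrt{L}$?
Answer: $\frac{2440}{51} + \frac{1435 \sqrt{6}}{26244} \approx 47.977$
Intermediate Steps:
$g{\left(k \right)} = 8 + k$ ($g{\left(k \right)} = k + 8 = 8 + k$)
$B{\left(L \right)} = L^{\frac{5}{2}}$ ($B{\left(L \right)} = L^{2} \sqrt{L} = L^{\frac{5}{2}}$)
$\frac{4880}{g{\left(94 \right)}} + \frac{N}{B{\left(54 \right)}} = \frac{4880}{8 + 94} + \frac{2870}{54^{\frac{5}{2}}} = \frac{4880}{102} + \frac{2870}{8748 \sqrt{6}} = 4880 \cdot \frac{1}{102} + 2870 \frac{\sqrt{6}}{52488} = \frac{2440}{51} + \frac{1435 \sqrt{6}}{26244}$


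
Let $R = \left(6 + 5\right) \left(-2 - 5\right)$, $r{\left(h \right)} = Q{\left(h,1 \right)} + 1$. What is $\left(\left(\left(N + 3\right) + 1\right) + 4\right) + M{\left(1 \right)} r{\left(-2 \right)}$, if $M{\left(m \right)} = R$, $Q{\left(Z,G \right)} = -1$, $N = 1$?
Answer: $9$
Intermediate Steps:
$r{\left(h \right)} = 0$ ($r{\left(h \right)} = -1 + 1 = 0$)
$R = -77$ ($R = 11 \left(-7\right) = -77$)
$M{\left(m \right)} = -77$
$\left(\left(\left(N + 3\right) + 1\right) + 4\right) + M{\left(1 \right)} r{\left(-2 \right)} = \left(\left(\left(1 + 3\right) + 1\right) + 4\right) - 0 = \left(\left(4 + 1\right) + 4\right) + 0 = \left(5 + 4\right) + 0 = 9 + 0 = 9$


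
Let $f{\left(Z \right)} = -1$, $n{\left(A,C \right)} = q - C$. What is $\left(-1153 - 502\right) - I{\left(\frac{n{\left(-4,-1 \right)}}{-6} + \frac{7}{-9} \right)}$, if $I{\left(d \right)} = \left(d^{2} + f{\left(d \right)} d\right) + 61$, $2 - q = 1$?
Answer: $- \frac{139186}{81} \approx -1718.3$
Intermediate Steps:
$q = 1$ ($q = 2 - 1 = 1$)
$n{\left(A,C \right)} = 1 - C$
$I{\left(d \right)} = 61 + d^{2} - d$ ($I{\left(d \right)} = \left(d^{2} - d\right) + 61 = 61 + d^{2} - d$)
$\left(-1153 - 502\right) - I{\left(\frac{n{\left(-4,-1 \right)}}{-6} + \frac{7}{-9} \right)} = \left(-1153 - 502\right) - \left(61 + \left(\frac{1 - -1}{-6} + \frac{7}{-9}\right)^{2} - \left(\frac{1 - -1}{-6} + \frac{7}{-9}\right)\right) = \left(-1153 - 502\right) - \left(61 + \left(\left(1 + 1\right) \left(- \frac{1}{6}\right) + 7 \left(- \frac{1}{9}\right)\right)^{2} - \left(\left(1 + 1\right) \left(- \frac{1}{6}\right) + 7 \left(- \frac{1}{9}\right)\right)\right) = -1655 - \left(61 + \left(2 \left(- \frac{1}{6}\right) - \frac{7}{9}\right)^{2} - \left(2 \left(- \frac{1}{6}\right) - \frac{7}{9}\right)\right) = -1655 - \left(61 + \left(- \frac{1}{3} - \frac{7}{9}\right)^{2} - \left(- \frac{1}{3} - \frac{7}{9}\right)\right) = -1655 - \left(61 + \left(- \frac{10}{9}\right)^{2} - - \frac{10}{9}\right) = -1655 - \left(61 + \frac{100}{81} + \frac{10}{9}\right) = -1655 - \frac{5131}{81} = - \frac{139186}{81}$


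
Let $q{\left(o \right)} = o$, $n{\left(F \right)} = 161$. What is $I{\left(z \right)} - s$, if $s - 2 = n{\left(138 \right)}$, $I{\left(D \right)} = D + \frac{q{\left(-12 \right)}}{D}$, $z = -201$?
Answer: $- \frac{24384}{67} \approx -363.94$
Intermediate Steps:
$I{\left(D \right)} = D - \frac{12}{D}$
$s = 163$ ($s = 2 + 161 = 163$)
$I{\left(z \right)} - s = \left(-201 - \frac{12}{-201}\right) - 163 = \left(-201 - - \frac{4}{67}\right) - 163 = \left(-201 + \frac{4}{67}\right) - 163 = - \frac{13463}{67} - 163 = - \frac{24384}{67}$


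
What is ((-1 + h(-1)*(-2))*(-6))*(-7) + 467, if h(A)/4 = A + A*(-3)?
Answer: -247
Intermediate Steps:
h(A) = -8*A (h(A) = 4*(A + A*(-3)) = 4*(A - 3*A) = 4*(-2*A) = -8*A)
((-1 + h(-1)*(-2))*(-6))*(-7) + 467 = ((-1 - 8*(-1)*(-2))*(-6))*(-7) + 467 = ((-1 + 8*(-2))*(-6))*(-7) + 467 = ((-1 - 16)*(-6))*(-7) + 467 = -17*(-6)*(-7) + 467 = 102*(-7) + 467 = -714 + 467 = -247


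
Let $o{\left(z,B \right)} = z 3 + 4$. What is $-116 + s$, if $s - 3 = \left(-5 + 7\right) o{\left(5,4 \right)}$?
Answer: $-75$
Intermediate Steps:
$o{\left(z,B \right)} = 4 + 3 z$ ($o{\left(z,B \right)} = 3 z + 4 = 4 + 3 z$)
$s = 41$ ($s = 3 + \left(-5 + 7\right) \left(4 + 3 \cdot 5\right) = 3 + 2 \left(4 + 15\right) = 3 + 2 \cdot 19 = 3 + 38 = 41$)
$-116 + s = -116 + 41 = -75$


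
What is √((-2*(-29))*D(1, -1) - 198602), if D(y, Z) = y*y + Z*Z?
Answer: 3*I*√22054 ≈ 445.52*I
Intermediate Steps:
D(y, Z) = Z² + y² (D(y, Z) = y² + Z² = Z² + y²)
√((-2*(-29))*D(1, -1) - 198602) = √((-2*(-29))*((-1)² + 1²) - 198602) = √(58*(1 + 1) - 198602) = √(58*2 - 198602) = √(116 - 198602) = √(-198486) = 3*I*√22054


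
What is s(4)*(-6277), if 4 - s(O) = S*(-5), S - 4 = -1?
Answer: -119263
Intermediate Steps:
S = 3 (S = 4 - 1 = 3)
s(O) = 19 (s(O) = 4 - 3*(-5) = 4 - 1*(-15) = 4 + 15 = 19)
s(4)*(-6277) = 19*(-6277) = -119263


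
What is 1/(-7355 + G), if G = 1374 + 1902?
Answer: -1/4079 ≈ -0.00024516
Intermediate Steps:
G = 3276
1/(-7355 + G) = 1/(-7355 + 3276) = 1/(-4079) = -1/4079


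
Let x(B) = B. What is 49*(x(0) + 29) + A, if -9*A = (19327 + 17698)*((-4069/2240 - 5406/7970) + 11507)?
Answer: -50694991265377/1071168 ≈ -4.7327e+7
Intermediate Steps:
A = -50696513395105/1071168 (A = -(19327 + 17698)*((-4069/2240 - 5406/7970) + 11507)/9 = -37025*((-4069*1/2240 - 5406*1/7970) + 11507)/9 = -37025*((-4069/2240 - 2703/3985) + 11507)/9 = -37025*(-4453937/1785280 + 11507)/9 = -37025*20538763023/(9*1785280) = -⅑*152089540185315/357056 = -50696513395105/1071168 ≈ -4.7328e+7)
49*(x(0) + 29) + A = 49*(0 + 29) - 50696513395105/1071168 = 49*29 - 50696513395105/1071168 = 1421 - 50696513395105/1071168 = -50694991265377/1071168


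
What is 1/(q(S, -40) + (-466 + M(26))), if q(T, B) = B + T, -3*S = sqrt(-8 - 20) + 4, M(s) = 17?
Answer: -4413/2163869 + 6*I*sqrt(7)/2163869 ≈ -0.0020394 + 7.3362e-6*I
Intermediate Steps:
S = -4/3 - 2*I*sqrt(7)/3 (S = -(sqrt(-8 - 20) + 4)/3 = -(sqrt(-28) + 4)/3 = -(2*I*sqrt(7) + 4)/3 = -(4 + 2*I*sqrt(7))/3 = -4/3 - 2*I*sqrt(7)/3 ≈ -1.3333 - 1.7638*I)
1/(q(S, -40) + (-466 + M(26))) = 1/((-40 + (-4/3 - 2*I*sqrt(7)/3)) + (-466 + 17)) = 1/((-124/3 - 2*I*sqrt(7)/3) - 449) = 1/(-1471/3 - 2*I*sqrt(7)/3)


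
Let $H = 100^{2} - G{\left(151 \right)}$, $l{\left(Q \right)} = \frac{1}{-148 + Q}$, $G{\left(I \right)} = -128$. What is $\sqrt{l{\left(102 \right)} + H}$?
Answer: $\frac{\sqrt{21430802}}{46} \approx 100.64$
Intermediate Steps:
$H = 10128$ ($H = 100^{2} - -128 = 10000 + 128 = 10128$)
$\sqrt{l{\left(102 \right)} + H} = \sqrt{\frac{1}{-148 + 102} + 10128} = \sqrt{\frac{1}{-46} + 10128} = \sqrt{- \frac{1}{46} + 10128} = \sqrt{\frac{465887}{46}} = \frac{\sqrt{21430802}}{46}$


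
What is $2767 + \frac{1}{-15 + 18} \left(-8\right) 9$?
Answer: $2743$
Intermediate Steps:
$2767 + \frac{1}{-15 + 18} \left(-8\right) 9 = 2767 + \frac{1}{3} \left(-8\right) 9 = 2767 - 24 = 2743$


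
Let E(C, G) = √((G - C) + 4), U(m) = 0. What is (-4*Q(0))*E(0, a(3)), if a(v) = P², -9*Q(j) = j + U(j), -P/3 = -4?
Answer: 0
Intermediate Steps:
P = 12 (P = -3*(-4) = 12)
Q(j) = -j/9 (Q(j) = -(j + 0)/9 = -j/9)
a(v) = 144 (a(v) = 12² = 144)
E(C, G) = √(4 + G - C)
(-4*Q(0))*E(0, a(3)) = (-(-4)*0/9)*√(4 + 144 - 1*0) = (-4*0)*√(4 + 144 + 0) = 0*√148 = 0*(2*√37) = 0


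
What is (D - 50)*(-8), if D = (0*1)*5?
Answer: 400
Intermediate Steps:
D = 0 (D = 0*5 = 0)
(D - 50)*(-8) = (0 - 50)*(-8) = -50*(-8) = 400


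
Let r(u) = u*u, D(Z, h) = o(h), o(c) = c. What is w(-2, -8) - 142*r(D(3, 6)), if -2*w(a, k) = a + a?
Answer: -5110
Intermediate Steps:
D(Z, h) = h
r(u) = u²
w(a, k) = -a (w(a, k) = -(a + a)/2 = -a)
w(-2, -8) - 142*r(D(3, 6)) = -1*(-2) - 142*6² = 2 - 142*36 = 2 - 5112 = -5110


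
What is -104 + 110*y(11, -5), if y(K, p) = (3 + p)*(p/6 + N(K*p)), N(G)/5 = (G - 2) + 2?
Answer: 181738/3 ≈ 60579.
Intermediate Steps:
N(G) = 5*G (N(G) = 5*((G - 2) + 2) = 5*((-2 + G) + 2) = 5*G)
y(K, p) = (3 + p)*(p/6 + 5*K*p) (y(K, p) = (3 + p)*(p/6 + 5*(K*p)) = (3 + p)*(p*(1/6) + 5*K*p) = (3 + p)*(p/6 + 5*K*p))
-104 + 110*y(11, -5) = -104 + 110*((1/6)*(-5)*(3 - 5 + 90*11 + 30*11*(-5))) = -104 + 110*((1/6)*(-5)*(3 - 5 + 990 - 1650)) = -104 + 110*((1/6)*(-5)*(-662)) = -104 + 110*(1655/3) = -104 + 182050/3 = 181738/3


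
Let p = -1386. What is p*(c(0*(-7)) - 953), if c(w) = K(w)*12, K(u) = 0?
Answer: 1320858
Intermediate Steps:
c(w) = 0 (c(w) = 0*12 = 0)
p*(c(0*(-7)) - 953) = -1386*(0 - 953) = -1386*(-953) = 1320858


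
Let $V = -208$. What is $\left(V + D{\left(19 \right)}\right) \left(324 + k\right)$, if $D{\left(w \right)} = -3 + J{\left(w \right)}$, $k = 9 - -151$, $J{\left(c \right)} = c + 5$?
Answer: $-90508$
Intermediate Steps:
$J{\left(c \right)} = 5 + c$
$k = 160$ ($k = 9 + 151 = 160$)
$D{\left(w \right)} = 2 + w$ ($D{\left(w \right)} = -3 + \left(5 + w\right) = 2 + w$)
$\left(V + D{\left(19 \right)}\right) \left(324 + k\right) = \left(-208 + \left(2 + 19\right)\right) \left(324 + 160\right) = \left(-208 + 21\right) 484 = \left(-187\right) 484 = -90508$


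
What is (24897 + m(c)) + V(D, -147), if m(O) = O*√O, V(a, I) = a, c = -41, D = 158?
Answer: 25055 - 41*I*√41 ≈ 25055.0 - 262.53*I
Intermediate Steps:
m(O) = O^(3/2)
(24897 + m(c)) + V(D, -147) = (24897 + (-41)^(3/2)) + 158 = (24897 - 41*I*√41) + 158 = 25055 - 41*I*√41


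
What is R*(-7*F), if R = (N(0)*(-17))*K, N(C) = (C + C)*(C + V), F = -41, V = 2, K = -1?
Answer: 0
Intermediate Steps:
N(C) = 2*C*(2 + C) (N(C) = (C + C)*(C + 2) = (2*C)*(2 + C) = 2*C*(2 + C))
R = 0 (R = ((2*0*(2 + 0))*(-17))*(-1) = ((2*0*2)*(-17))*(-1) = (0*(-17))*(-1) = 0*(-1) = 0)
R*(-7*F) = 0*(-7*(-41)) = 0*287 = 0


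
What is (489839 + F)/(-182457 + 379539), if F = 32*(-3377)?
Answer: 381775/197082 ≈ 1.9371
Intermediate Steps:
F = -108064
(489839 + F)/(-182457 + 379539) = (489839 - 108064)/(-182457 + 379539) = 381775/197082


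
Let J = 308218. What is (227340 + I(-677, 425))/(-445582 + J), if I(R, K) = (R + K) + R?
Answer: -226411/137364 ≈ -1.6483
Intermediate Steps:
I(R, K) = K + 2*R (I(R, K) = (K + R) + R = K + 2*R)
(227340 + I(-677, 425))/(-445582 + J) = (227340 + (425 + 2*(-677)))/(-445582 + 308218) = (227340 + (425 - 1354))/(-137364) = (227340 - 929)*(-1/137364) = 226411*(-1/137364) = -226411/137364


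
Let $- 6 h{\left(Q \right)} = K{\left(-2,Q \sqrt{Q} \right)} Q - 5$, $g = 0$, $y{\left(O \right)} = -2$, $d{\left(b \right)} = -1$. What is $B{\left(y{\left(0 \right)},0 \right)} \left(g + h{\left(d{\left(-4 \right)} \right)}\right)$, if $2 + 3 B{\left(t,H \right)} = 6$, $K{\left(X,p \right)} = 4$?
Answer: $2$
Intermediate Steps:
$h{\left(Q \right)} = \frac{5}{6} - \frac{2 Q}{3}$ ($h{\left(Q \right)} = - \frac{4 Q - 5}{6} = - \frac{-5 + 4 Q}{6} = \frac{5}{6} - \frac{2 Q}{3}$)
$B{\left(t,H \right)} = \frac{4}{3}$ ($B{\left(t,H \right)} = - \frac{2}{3} + \frac{1}{3} \cdot 6 = - \frac{2}{3} + 2 = \frac{4}{3}$)
$B{\left(y{\left(0 \right)},0 \right)} \left(g + h{\left(d{\left(-4 \right)} \right)}\right) = \frac{4 \left(0 + \left(\frac{5}{6} - - \frac{2}{3}\right)\right)}{3} = \frac{4 \left(0 + \left(\frac{5}{6} + \frac{2}{3}\right)\right)}{3} = \frac{4 \left(0 + \frac{3}{2}\right)}{3} = \frac{4}{3} \cdot \frac{3}{2} = 2$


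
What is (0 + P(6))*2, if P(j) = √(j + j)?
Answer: 4*√3 ≈ 6.9282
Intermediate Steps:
P(j) = √2*√j (P(j) = √(2*j) = √2*√j)
(0 + P(6))*2 = (0 + √2*√6)*2 = (0 + 2*√3)*2 = (2*√3)*2 = 4*√3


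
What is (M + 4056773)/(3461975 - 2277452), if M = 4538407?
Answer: 2865060/394841 ≈ 7.2562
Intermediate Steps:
(M + 4056773)/(3461975 - 2277452) = (4538407 + 4056773)/(3461975 - 2277452) = 8595180/1184523 = 8595180*(1/1184523) = 2865060/394841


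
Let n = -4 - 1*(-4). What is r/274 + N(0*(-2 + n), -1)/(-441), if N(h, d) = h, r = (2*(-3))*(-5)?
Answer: 15/137 ≈ 0.10949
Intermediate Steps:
n = 0 (n = -4 + 4 = 0)
r = 30 (r = -6*(-5) = 30)
r/274 + N(0*(-2 + n), -1)/(-441) = 30/274 + (0*(-2 + 0))/(-441) = 30*(1/274) + (0*(-2))*(-1/441) = 15/137 + 0*(-1/441) = 15/137 + 0 = 15/137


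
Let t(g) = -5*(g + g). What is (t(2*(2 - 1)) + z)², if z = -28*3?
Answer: 10816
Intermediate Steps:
t(g) = -10*g
z = -84
(t(2*(2 - 1)) + z)² = (-20*(2 - 1) - 84)² = (-20 - 84)² = (-104)² = 10816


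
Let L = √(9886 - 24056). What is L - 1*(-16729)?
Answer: 16729 + I*√14170 ≈ 16729.0 + 119.04*I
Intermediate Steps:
L = I*√14170 (L = √(-14170) = I*√14170 ≈ 119.04*I)
L - 1*(-16729) = I*√14170 - 1*(-16729) = I*√14170 + 16729 = 16729 + I*√14170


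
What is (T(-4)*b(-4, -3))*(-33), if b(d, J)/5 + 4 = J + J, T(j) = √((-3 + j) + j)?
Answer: 1650*I*√11 ≈ 5472.4*I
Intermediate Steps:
T(j) = √(-3 + 2*j)
b(d, J) = -20 + 10*J (b(d, J) = -20 + 5*(J + J) = -20 + 5*(2*J) = -20 + 10*J)
(T(-4)*b(-4, -3))*(-33) = (√(-3 + 2*(-4))*(-20 + 10*(-3)))*(-33) = (√(-3 - 8)*(-20 - 30))*(-33) = (√(-11)*(-50))*(-33) = ((I*√11)*(-50))*(-33) = -50*I*√11*(-33) = 1650*I*√11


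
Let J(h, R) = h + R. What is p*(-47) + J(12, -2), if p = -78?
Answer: 3676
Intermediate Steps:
J(h, R) = R + h
p*(-47) + J(12, -2) = -78*(-47) + (-2 + 12) = 3666 + 10 = 3676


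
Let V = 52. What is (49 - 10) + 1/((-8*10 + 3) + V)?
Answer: 974/25 ≈ 38.960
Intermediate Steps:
(49 - 10) + 1/((-8*10 + 3) + V) = (49 - 10) + 1/((-8*10 + 3) + 52) = 39 + 1/((-80 + 3) + 52) = 39 + 1/(-77 + 52) = 39 + 1/(-25) = 39 - 1/25 = 974/25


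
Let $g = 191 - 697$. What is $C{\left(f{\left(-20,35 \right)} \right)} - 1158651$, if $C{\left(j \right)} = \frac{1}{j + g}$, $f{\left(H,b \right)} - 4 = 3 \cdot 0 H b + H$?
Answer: $- \frac{604815823}{522} \approx -1.1587 \cdot 10^{6}$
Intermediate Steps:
$f{\left(H,b \right)} = 4 + H$ ($f{\left(H,b \right)} = 4 + \left(3 \cdot 0 H b + H\right) = 4 + \left(0 H b + H\right) = 4 + \left(0 b + H\right) = 4 + \left(0 + H\right) = 4 + H$)
$g = -506$
$C{\left(j \right)} = \frac{1}{-506 + j}$ ($C{\left(j \right)} = \frac{1}{j - 506} = \frac{1}{-506 + j}$)
$C{\left(f{\left(-20,35 \right)} \right)} - 1158651 = \frac{1}{-506 + \left(4 - 20\right)} - 1158651 = \frac{1}{-506 - 16} - 1158651 = \frac{1}{-522} - 1158651 = - \frac{1}{522} - 1158651 = - \frac{604815823}{522}$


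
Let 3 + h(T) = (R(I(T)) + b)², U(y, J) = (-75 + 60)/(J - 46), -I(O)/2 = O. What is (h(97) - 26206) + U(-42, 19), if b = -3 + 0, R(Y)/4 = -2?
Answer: -234787/9 ≈ -26087.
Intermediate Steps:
I(O) = -2*O
R(Y) = -8 (R(Y) = 4*(-2) = -8)
b = -3
U(y, J) = -15/(-46 + J)
h(T) = 118 (h(T) = -3 + (-8 - 3)² = -3 + (-11)² = -3 + 121 = 118)
(h(97) - 26206) + U(-42, 19) = (118 - 26206) - 15/(-46 + 19) = -26088 - 15/(-27) = -26088 - 15*(-1/27) = -26088 + 5/9 = -234787/9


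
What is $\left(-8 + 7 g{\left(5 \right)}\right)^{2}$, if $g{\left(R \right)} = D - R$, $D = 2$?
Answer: $841$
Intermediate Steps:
$g{\left(R \right)} = 2 - R$
$\left(-8 + 7 g{\left(5 \right)}\right)^{2} = \left(-8 + 7 \left(2 - 5\right)\right)^{2} = \left(-8 + 7 \left(-3\right)\right)^{2} = \left(-8 - 21\right)^{2} = \left(-29\right)^{2} = 841$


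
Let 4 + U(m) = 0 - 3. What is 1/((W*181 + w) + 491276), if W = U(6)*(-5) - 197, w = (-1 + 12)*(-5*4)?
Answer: 1/461734 ≈ 2.1658e-6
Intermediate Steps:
U(m) = -7 (U(m) = -4 + (0 - 3) = -4 - 3 = -7)
w = -220 (w = 11*(-20) = -220)
W = -162 (W = -7*(-5) - 197 = 35 - 197 = -162)
1/((W*181 + w) + 491276) = 1/((-162*181 - 220) + 491276) = 1/((-29322 - 220) + 491276) = 1/(-29542 + 491276) = 1/461734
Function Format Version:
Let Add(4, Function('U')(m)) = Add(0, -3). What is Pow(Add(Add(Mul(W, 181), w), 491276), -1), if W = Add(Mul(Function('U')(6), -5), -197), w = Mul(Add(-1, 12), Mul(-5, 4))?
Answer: Rational(1, 461734) ≈ 2.1658e-6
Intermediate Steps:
Function('U')(m) = -7 (Function('U')(m) = Add(-4, Add(0, -3)) = Add(-4, -3) = -7)
w = -220 (w = Mul(11, -20) = -220)
W = -162 (W = Add(Mul(-7, -5), -197) = Add(35, -197) = -162)
Pow(Add(Add(Mul(W, 181), w), 491276), -1) = Pow(Add(Add(Mul(-162, 181), -220), 491276), -1) = Pow(Add(Add(-29322, -220), 491276), -1) = Pow(Add(-29542, 491276), -1) = Pow(461734, -1) = Rational(1, 461734)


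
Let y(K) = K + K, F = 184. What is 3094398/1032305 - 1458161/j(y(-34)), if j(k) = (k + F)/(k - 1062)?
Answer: 850475972949409/59873690 ≈ 1.4204e+7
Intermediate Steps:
y(K) = 2*K
j(k) = (184 + k)/(-1062 + k) (j(k) = (k + 184)/(k - 1062) = (184 + k)/(-1062 + k))
3094398/1032305 - 1458161/j(y(-34)) = 3094398/1032305 - 1458161*(-1062 + 2*(-34))/(184 + 2*(-34)) = 3094398*(1/1032305) - 1458161*(-1062 - 68)/(184 - 68) = 3094398/1032305 - 1458161/(116/(-1130)) = 3094398/1032305 - 1458161/((-1/1130*116)) = 3094398/1032305 - 1458161/(-58/565) = 3094398/1032305 - 1458161*(-565/58) = 3094398/1032305 + 823860965/58 = 850475972949409/59873690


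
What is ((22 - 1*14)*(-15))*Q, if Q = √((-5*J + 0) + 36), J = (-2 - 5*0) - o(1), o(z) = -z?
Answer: -120*√41 ≈ -768.38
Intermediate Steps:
J = -1 (J = (-2 - 5*0) - (-1) = (-2 + 0) - 1*(-1) = -2 + 1 = -1)
Q = √41 (Q = √((-5*(-1) + 0) + 36) = √((5 + 0) + 36) = √(5 + 36) = √41 ≈ 6.4031)
((22 - 1*14)*(-15))*Q = ((22 - 1*14)*(-15))*√41 = ((22 - 14)*(-15))*√41 = (8*(-15))*√41 = -120*√41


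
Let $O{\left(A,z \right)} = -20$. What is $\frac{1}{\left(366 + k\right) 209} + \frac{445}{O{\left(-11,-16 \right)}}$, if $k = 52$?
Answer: $- \frac{3887607}{174724} \approx -22.25$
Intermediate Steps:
$\frac{1}{\left(366 + k\right) 209} + \frac{445}{O{\left(-11,-16 \right)}} = \frac{1}{\left(366 + 52\right) 209} + \frac{445}{-20} = \frac{1}{418} \cdot \frac{1}{209} + 445 \left(- \frac{1}{20}\right) = \frac{1}{418} \cdot \frac{1}{209} - \frac{89}{4} = \frac{1}{87362} - \frac{89}{4} = - \frac{3887607}{174724}$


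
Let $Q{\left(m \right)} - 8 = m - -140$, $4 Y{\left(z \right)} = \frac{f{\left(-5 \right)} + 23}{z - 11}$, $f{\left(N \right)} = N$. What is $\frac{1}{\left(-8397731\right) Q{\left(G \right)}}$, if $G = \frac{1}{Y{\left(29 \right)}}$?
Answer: $- \frac{1}{1276455112} \approx -7.8342 \cdot 10^{-10}$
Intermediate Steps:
$Y{\left(z \right)} = \frac{9}{2 \left(-11 + z\right)}$ ($Y{\left(z \right)} = \frac{\left(-5 + 23\right) \frac{1}{z - 11}}{4} = \frac{18 \frac{1}{-11 + z}}{4} = \frac{9}{2 \left(-11 + z\right)}$)
$G = 4$ ($G = \frac{1}{\frac{9}{2} \frac{1}{-11 + 29}} = \frac{1}{\frac{9}{2} \cdot \frac{1}{18}} = \frac{1}{\frac{1}{4}} = 4$)
$Q{\left(m \right)} = 148 + m$ ($Q{\left(m \right)} = 8 + \left(m - -140\right) = 8 + \left(m + 140\right) = 8 + \left(140 + m\right) = 148 + m$)
$\frac{1}{\left(-8397731\right) Q{\left(G \right)}} = \frac{1}{\left(-8397731\right) \left(148 + 4\right)} = - \frac{1}{8397731 \cdot 152} = \left(- \frac{1}{8397731}\right) \frac{1}{152} = - \frac{1}{1276455112}$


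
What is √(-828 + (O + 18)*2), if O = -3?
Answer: I*√798 ≈ 28.249*I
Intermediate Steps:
√(-828 + (O + 18)*2) = √(-828 + (-3 + 18)*2) = √(-828 + 15*2) = √(-828 + 30) = √(-798) = I*√798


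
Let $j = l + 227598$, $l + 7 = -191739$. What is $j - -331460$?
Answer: $367312$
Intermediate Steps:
$l = -191746$ ($l = -7 - 191739 = -191746$)
$j = 35852$ ($j = -191746 + 227598 = 35852$)
$j - -331460 = 35852 - -331460 = 35852 + 331460 = 367312$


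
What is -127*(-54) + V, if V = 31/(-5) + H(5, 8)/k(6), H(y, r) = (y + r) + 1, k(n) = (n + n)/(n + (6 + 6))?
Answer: 34364/5 ≈ 6872.8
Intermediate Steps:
k(n) = 2*n/(12 + n) (k(n) = (2*n)/(n + 12) = (2*n)/(12 + n) = 2*n/(12 + n))
H(y, r) = 1 + r + y (H(y, r) = (r + y) + 1 = 1 + r + y)
V = 74/5 (V = 31/(-5) + (1 + 8 + 5)/((2*6/(12 + 6))) = 31*(-1/5) + 14/((2*6/18)) = -31/5 + 14/((2*6*(1/18))) = -31/5 + 14/(2/3) = -31/5 + 14*(3/2) = -31/5 + 21 = 74/5 ≈ 14.800)
-127*(-54) + V = -127*(-54) + 74/5 = 6858 + 74/5 = 34364/5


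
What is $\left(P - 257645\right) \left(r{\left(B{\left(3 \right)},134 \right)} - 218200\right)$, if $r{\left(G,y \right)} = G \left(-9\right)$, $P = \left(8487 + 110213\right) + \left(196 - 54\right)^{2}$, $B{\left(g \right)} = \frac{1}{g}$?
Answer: $25918370543$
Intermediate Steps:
$P = 138864$ ($P = 118700 + 142^{2} = 118700 + 20164 = 138864$)
$r{\left(G,y \right)} = - 9 G$
$\left(P - 257645\right) \left(r{\left(B{\left(3 \right)},134 \right)} - 218200\right) = \left(138864 - 257645\right) \left(- \frac{9}{3} - 218200\right) = - 118781 \left(\left(-9\right) \frac{1}{3} - 218200\right) = - 118781 \left(-3 - 218200\right) = \left(-118781\right) \left(-218203\right) = 25918370543$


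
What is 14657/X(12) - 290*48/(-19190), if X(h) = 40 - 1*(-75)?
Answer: 28286863/220685 ≈ 128.18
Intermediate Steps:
X(h) = 115 (X(h) = 40 + 75 = 115)
14657/X(12) - 290*48/(-19190) = 14657/115 - 290*48/(-19190) = 14657*(1/115) - 13920*(-1/19190) = 14657/115 + 1392/1919 = 28286863/220685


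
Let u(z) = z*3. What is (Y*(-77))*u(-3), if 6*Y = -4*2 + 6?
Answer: -231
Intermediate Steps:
u(z) = 3*z
Y = -⅓ (Y = (-4*2 + 6)/6 = (-8 + 6)/6 = (⅙)*(-2) = -⅓ ≈ -0.33333)
(Y*(-77))*u(-3) = (-⅓*(-77))*(3*(-3)) = (77/3)*(-9) = -231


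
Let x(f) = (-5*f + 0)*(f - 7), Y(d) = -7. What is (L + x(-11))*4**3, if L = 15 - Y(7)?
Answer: -61952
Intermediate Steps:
x(f) = -5*f*(-7 + f) (x(f) = (-5*f)*(-7 + f) = -5*f*(-7 + f))
L = 22 (L = 15 - 1*(-7) = 15 + 7 = 22)
(L + x(-11))*4**3 = (22 + 5*(-11)*(7 - 1*(-11)))*4**3 = (22 + 5*(-11)*(7 + 11))*64 = (22 + 5*(-11)*18)*64 = (22 - 990)*64 = -968*64 = -61952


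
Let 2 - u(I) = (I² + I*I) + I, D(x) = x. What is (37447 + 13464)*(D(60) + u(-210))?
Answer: -4476502408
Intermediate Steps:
u(I) = 2 - I - 2*I² (u(I) = 2 - ((I² + I*I) + I) = 2 - ((I² + I²) + I) = 2 - (2*I² + I) = 2 - (I + 2*I²) = 2 + (-I - 2*I²) = 2 - I - 2*I²)
(37447 + 13464)*(D(60) + u(-210)) = (37447 + 13464)*(60 + (2 - 1*(-210) - 2*(-210)²)) = 50911*(60 + (2 + 210 - 2*44100)) = 50911*(60 + (2 + 210 - 88200)) = 50911*(60 - 87988) = 50911*(-87928) = -4476502408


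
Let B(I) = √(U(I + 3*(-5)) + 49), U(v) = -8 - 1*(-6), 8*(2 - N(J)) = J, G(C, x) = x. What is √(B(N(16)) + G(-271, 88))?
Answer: √(88 + √47) ≈ 9.7394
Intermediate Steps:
N(J) = 2 - J/8
U(v) = -2 (U(v) = -8 + 6 = -2)
B(I) = √47 (B(I) = √(-2 + 49) = √47)
√(B(N(16)) + G(-271, 88)) = √(√47 + 88) = √(88 + √47)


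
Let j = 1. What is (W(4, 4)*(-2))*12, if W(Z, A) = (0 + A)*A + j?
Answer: -408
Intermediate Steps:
W(Z, A) = 1 + A**2 (W(Z, A) = (0 + A)*A + 1 = A*A + 1 = A**2 + 1 = 1 + A**2)
(W(4, 4)*(-2))*12 = ((1 + 4**2)*(-2))*12 = ((1 + 16)*(-2))*12 = (17*(-2))*12 = -34*12 = -408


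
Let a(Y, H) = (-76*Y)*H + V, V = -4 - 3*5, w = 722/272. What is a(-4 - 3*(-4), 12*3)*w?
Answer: -7908427/136 ≈ -58150.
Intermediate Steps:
w = 361/136 (w = 722*(1/272) = 361/136 ≈ 2.6544)
V = -19 (V = -4 - 15 = -19)
a(Y, H) = -19 - 76*H*Y (a(Y, H) = (-76*Y)*H - 19 = -76*H*Y - 19 = -19 - 76*H*Y)
a(-4 - 3*(-4), 12*3)*w = (-19 - 76*12*3*(-4 - 3*(-4)))*(361/136) = (-19 - 76*36*(-4 + 12))*(361/136) = (-19 - 76*36*8)*(361/136) = (-19 - 21888)*(361/136) = -21907*361/136 = -7908427/136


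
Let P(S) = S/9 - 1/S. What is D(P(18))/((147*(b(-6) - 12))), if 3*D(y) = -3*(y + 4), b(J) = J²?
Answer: -107/63504 ≈ -0.0016849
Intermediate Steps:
P(S) = -1/S + S/9 (P(S) = S*(⅑) - 1/S = S/9 - 1/S = -1/S + S/9)
D(y) = -4 - y (D(y) = (-3*(y + 4))/3 = (-3*(4 + y))/3 = (-12 - 3*y)/3 = -4 - y)
D(P(18))/((147*(b(-6) - 12))) = (-4 - (-1/18 + (⅑)*18))/((147*((-6)² - 12))) = (-4 - (-1*1/18 + 2))/((147*(36 - 12))) = (-4 - (-1/18 + 2))/((147*24)) = (-4 - 1*35/18)/3528 = (-4 - 35/18)*(1/3528) = -107/18*1/3528 = -107/63504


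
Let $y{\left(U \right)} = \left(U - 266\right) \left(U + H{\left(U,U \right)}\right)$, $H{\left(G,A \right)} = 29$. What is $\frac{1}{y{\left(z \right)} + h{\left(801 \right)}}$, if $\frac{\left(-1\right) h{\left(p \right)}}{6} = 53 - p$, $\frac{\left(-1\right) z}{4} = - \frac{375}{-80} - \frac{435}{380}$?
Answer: $\frac{5776}{1925477} \approx 0.0029998$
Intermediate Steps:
$z = - \frac{1077}{76}$ ($z = - 4 \left(- \frac{375}{-80} - \frac{435}{380}\right) = - 4 \left(\left(-375\right) \left(- \frac{1}{80}\right) - \frac{87}{76}\right) = - 4 \left(\frac{75}{16} - \frac{87}{76}\right) = \left(-4\right) \frac{1077}{304} = - \frac{1077}{76} \approx -14.171$)
$y{\left(U \right)} = \left(-266 + U\right) \left(29 + U\right)$ ($y{\left(U \right)} = \left(U - 266\right) \left(U + 29\right) = \left(U - 266\right) \left(29 + U\right) = \left(-266 + U\right) \left(29 + U\right)$)
$h{\left(p \right)} = -318 + 6 p$ ($h{\left(p \right)} = - 6 \left(53 - p\right) = -318 + 6 p$)
$\frac{1}{y{\left(z \right)} + h{\left(801 \right)}} = \frac{1}{\left(-7714 + \left(- \frac{1077}{76}\right)^{2} - - \frac{255249}{76}\right) + \left(-318 + 6 \cdot 801\right)} = \frac{1}{\left(-7714 + \frac{1159929}{5776} + \frac{255249}{76}\right) + \left(-318 + 4806\right)} = \frac{1}{- \frac{23997211}{5776} + 4488} = \frac{1}{\frac{1925477}{5776}} = \frac{5776}{1925477}$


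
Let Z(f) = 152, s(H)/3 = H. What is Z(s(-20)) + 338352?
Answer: 338504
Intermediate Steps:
s(H) = 3*H
Z(s(-20)) + 338352 = 152 + 338352 = 338504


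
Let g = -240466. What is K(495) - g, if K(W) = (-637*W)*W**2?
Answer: -77259817409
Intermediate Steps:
K(W) = -637*W**3
K(495) - g = -637*495**3 - 1*(-240466) = -637*121287375 + 240466 = -77260057875 + 240466 = -77259817409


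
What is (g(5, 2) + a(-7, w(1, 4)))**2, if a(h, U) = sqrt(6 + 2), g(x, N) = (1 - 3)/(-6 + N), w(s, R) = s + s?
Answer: 33/4 + 2*sqrt(2) ≈ 11.078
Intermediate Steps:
w(s, R) = 2*s
g(x, N) = -2/(-6 + N)
a(h, U) = 2*sqrt(2) (a(h, U) = sqrt(8) = 2*sqrt(2))
(g(5, 2) + a(-7, w(1, 4)))**2 = (-2/(-6 + 2) + 2*sqrt(2))**2 = (-2/(-4) + 2*sqrt(2))**2 = (-2*(-1/4) + 2*sqrt(2))**2 = (1/2 + 2*sqrt(2))**2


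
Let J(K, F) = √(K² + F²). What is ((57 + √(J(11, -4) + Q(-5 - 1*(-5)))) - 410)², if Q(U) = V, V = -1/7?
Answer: (2471 - √7*√(-1 + 7*√137))²/49 ≈ 1.2222e+5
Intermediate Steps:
V = -⅐ (V = -1*⅐ = -⅐ ≈ -0.14286)
Q(U) = -⅐
J(K, F) = √(F² + K²)
((57 + √(J(11, -4) + Q(-5 - 1*(-5)))) - 410)² = ((57 + √(√((-4)² + 11²) - ⅐)) - 410)² = ((57 + √(√(16 + 121) - ⅐)) - 410)² = ((57 + √(√137 - ⅐)) - 410)² = ((57 + √(-⅐ + √137)) - 410)² = (-353 + √(-⅐ + √137))²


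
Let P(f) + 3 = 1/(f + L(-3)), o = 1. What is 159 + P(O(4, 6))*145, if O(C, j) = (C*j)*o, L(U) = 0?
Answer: -6479/24 ≈ -269.96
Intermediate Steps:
O(C, j) = C*j (O(C, j) = (C*j)*1 = C*j)
P(f) = -3 + 1/f (P(f) = -3 + 1/(f + 0) = -3 + 1/f)
159 + P(O(4, 6))*145 = 159 + (-3 + 1/(4*6))*145 = 159 + (-3 + 1/24)*145 = 159 - 71/24*145 = 159 - 10295/24 = -6479/24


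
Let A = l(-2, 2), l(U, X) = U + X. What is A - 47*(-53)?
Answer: 2491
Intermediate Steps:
A = 0 (A = -2 + 2 = 0)
A - 47*(-53) = 0 - 47*(-53) = 0 + 2491 = 2491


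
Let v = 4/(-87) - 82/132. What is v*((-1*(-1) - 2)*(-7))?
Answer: -8939/1914 ≈ -4.6703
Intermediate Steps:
v = -1277/1914 (v = 4*(-1/87) - 82*1/132 = -4/87 - 41/66 = -1277/1914 ≈ -0.66719)
v*((-1*(-1) - 2)*(-7)) = -1277*(-1*(-1) - 2)*(-7)/1914 = -1277*(1 - 2)*(-7)/1914 = -(-1277)*(-7)/1914 = -1277/1914*7 = -8939/1914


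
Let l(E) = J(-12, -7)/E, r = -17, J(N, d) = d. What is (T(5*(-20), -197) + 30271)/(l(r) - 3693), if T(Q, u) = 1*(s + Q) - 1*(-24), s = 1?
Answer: -256666/31387 ≈ -8.1775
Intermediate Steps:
l(E) = -7/E
T(Q, u) = 25 + Q (T(Q, u) = 1*(1 + Q) - 1*(-24) = (1 + Q) + 24 = 25 + Q)
(T(5*(-20), -197) + 30271)/(l(r) - 3693) = ((25 + 5*(-20)) + 30271)/(-7/(-17) - 3693) = ((25 - 100) + 30271)/(-7*(-1/17) - 3693) = (-75 + 30271)/(7/17 - 3693) = 30196/(-62774/17) = 30196*(-17/62774) = -256666/31387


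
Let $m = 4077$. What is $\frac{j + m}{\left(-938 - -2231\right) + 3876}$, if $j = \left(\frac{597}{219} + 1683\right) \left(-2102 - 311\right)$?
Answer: $- \frac{296641333}{377337} \approx -786.14$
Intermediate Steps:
$j = - \frac{296938954}{73}$ ($j = \left(597 \cdot \frac{1}{219} + 1683\right) \left(-2413\right) = \left(\frac{199}{73} + 1683\right) \left(-2413\right) = \frac{123058}{73} \left(-2413\right) = - \frac{296938954}{73} \approx -4.0677 \cdot 10^{6}$)
$\frac{j + m}{\left(-938 - -2231\right) + 3876} = \frac{- \frac{296938954}{73} + 4077}{\left(-938 - -2231\right) + 3876} = - \frac{296641333}{73 \left(\left(-938 + 2231\right) + 3876\right)} = - \frac{296641333}{73 \left(1293 + 3876\right)} = - \frac{296641333}{73 \cdot 5169} = \left(- \frac{296641333}{73}\right) \frac{1}{5169} = - \frac{296641333}{377337}$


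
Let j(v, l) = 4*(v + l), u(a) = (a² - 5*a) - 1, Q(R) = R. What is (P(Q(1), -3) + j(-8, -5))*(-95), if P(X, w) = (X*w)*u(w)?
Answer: 11495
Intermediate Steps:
u(a) = -1 + a² - 5*a
j(v, l) = 4*l + 4*v (j(v, l) = 4*(l + v) = 4*l + 4*v)
P(X, w) = X*w*(-1 + w² - 5*w) (P(X, w) = (X*w)*(-1 + w² - 5*w) = X*w*(-1 + w² - 5*w))
(P(Q(1), -3) + j(-8, -5))*(-95) = (1*(-3)*(-1 + (-3)² - 5*(-3)) + (4*(-5) + 4*(-8)))*(-95) = (1*(-3)*(-1 + 9 + 15) + (-20 - 32))*(-95) = (1*(-3)*23 - 52)*(-95) = (-69 - 52)*(-95) = -121*(-95) = 11495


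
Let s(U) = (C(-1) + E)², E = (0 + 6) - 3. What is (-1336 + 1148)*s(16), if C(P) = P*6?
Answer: -1692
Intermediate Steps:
E = 3 (E = 6 - 3 = 3)
C(P) = 6*P
s(U) = 9 (s(U) = (6*(-1) + 3)² = (-6 + 3)² = (-3)² = 9)
(-1336 + 1148)*s(16) = (-1336 + 1148)*9 = -188*9 = -1692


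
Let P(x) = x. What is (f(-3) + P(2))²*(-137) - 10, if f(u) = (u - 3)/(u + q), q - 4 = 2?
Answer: -10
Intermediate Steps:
q = 6 (q = 4 + 2 = 6)
f(u) = (-3 + u)/(6 + u) (f(u) = (u - 3)/(u + 6) = (-3 + u)/(6 + u))
(f(-3) + P(2))²*(-137) - 10 = ((-3 - 3)/(6 - 3) + 2)²*(-137) - 10 = (-6/3 + 2)²*(-137) - 10 = ((⅓)*(-6) + 2)²*(-137) - 10 = (-2 + 2)²*(-137) - 10 = 0²*(-137) - 10 = 0*(-137) - 10 = 0 - 10 = -10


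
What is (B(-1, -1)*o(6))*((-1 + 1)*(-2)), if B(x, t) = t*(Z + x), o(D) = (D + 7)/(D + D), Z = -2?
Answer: 0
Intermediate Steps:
o(D) = (7 + D)/(2*D) (o(D) = (7 + D)/((2*D)) = (7 + D)*(1/(2*D)) = (7 + D)/(2*D))
B(x, t) = t*(-2 + x)
(B(-1, -1)*o(6))*((-1 + 1)*(-2)) = ((-(-2 - 1))*((½)*(7 + 6)/6))*((-1 + 1)*(-2)) = ((-1*(-3))*((½)*(⅙)*13))*(0*(-2)) = (3*(13/12))*0 = (13/4)*0 = 0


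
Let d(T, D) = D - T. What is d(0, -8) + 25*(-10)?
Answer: -258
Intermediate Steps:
d(0, -8) + 25*(-10) = (-8 - 1*0) + 25*(-10) = (-8 + 0) - 250 = -8 - 250 = -258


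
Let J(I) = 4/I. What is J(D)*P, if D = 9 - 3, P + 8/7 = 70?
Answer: 964/21 ≈ 45.905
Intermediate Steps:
P = 482/7 (P = -8/7 + 70 = 482/7 ≈ 68.857)
D = 6
J(D)*P = (4/6)*(482/7) = (4*(⅙))*(482/7) = (⅔)*(482/7) = 964/21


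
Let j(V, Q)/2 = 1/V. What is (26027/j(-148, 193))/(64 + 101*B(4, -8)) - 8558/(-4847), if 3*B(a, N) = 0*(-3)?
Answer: -4667382297/155104 ≈ -30092.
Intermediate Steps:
j(V, Q) = 2/V
B(a, N) = 0 (B(a, N) = (0*(-3))/3 = (1/3)*0 = 0)
(26027/j(-148, 193))/(64 + 101*B(4, -8)) - 8558/(-4847) = (26027/((2/(-148))))/(64 + 101*0) - 8558/(-4847) = (26027/((2*(-1/148))))/(64 + 0) - 8558*(-1/4847) = (26027/(-1/74))/64 + 8558/4847 = (26027*(-74))*(1/64) + 8558/4847 = -1925998*1/64 + 8558/4847 = -962999/32 + 8558/4847 = -4667382297/155104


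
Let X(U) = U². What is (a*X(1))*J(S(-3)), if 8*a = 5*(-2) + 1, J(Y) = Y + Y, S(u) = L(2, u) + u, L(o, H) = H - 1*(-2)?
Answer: 9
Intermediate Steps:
L(o, H) = 2 + H (L(o, H) = H + 2 = 2 + H)
S(u) = 2 + 2*u (S(u) = (2 + u) + u = 2 + 2*u)
J(Y) = 2*Y
a = -9/8 (a = (5*(-2) + 1)/8 = (-10 + 1)/8 = (⅛)*(-9) = -9/8 ≈ -1.1250)
(a*X(1))*J(S(-3)) = (-9/8*1²)*(2*(2 + 2*(-3))) = (-9/8*1)*(2*(2 - 6)) = -9*(-4)/4 = -9/8*(-8) = 9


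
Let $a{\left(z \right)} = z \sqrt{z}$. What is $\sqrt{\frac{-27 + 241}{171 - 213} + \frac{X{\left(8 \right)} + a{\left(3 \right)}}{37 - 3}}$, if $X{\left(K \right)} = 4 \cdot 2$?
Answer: $\frac{\sqrt{-2477580 + 44982 \sqrt{3}}}{714} \approx 2.1696 i$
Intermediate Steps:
$a{\left(z \right)} = z^{\frac{3}{2}}$
$X{\left(K \right)} = 8$
$\sqrt{\frac{-27 + 241}{171 - 213} + \frac{X{\left(8 \right)} + a{\left(3 \right)}}{37 - 3}} = \sqrt{\frac{-27 + 241}{171 - 213} + \frac{8 + 3^{\frac{3}{2}}}{37 - 3}} = \sqrt{\frac{214}{-42} + \frac{8 + 3 \sqrt{3}}{34}} = \sqrt{214 \left(- \frac{1}{42}\right) + \left(8 + 3 \sqrt{3}\right) \frac{1}{34}} = \sqrt{- \frac{107}{21} + \left(\frac{4}{17} + \frac{3 \sqrt{3}}{34}\right)} = \sqrt{- \frac{1735}{357} + \frac{3 \sqrt{3}}{34}}$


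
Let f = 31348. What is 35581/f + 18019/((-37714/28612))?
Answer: -475306509315/34772308 ≈ -13669.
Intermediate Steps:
35581/f + 18019/((-37714/28612)) = 35581/31348 + 18019/((-37714/28612)) = 35581*(1/31348) + 18019/((-37714*1/28612)) = 2093/1844 + 18019/(-18857/14306) = 2093/1844 + 18019*(-14306/18857) = 2093/1844 - 257779814/18857 = -475306509315/34772308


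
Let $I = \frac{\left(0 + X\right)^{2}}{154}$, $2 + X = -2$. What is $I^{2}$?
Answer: $\frac{64}{5929} \approx 0.010794$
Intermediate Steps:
$X = -4$ ($X = -2 - 2 = -4$)
$I = \frac{8}{77}$ ($I = \frac{\left(0 - 4\right)^{2}}{154} = \left(-4\right)^{2} \cdot \frac{1}{154} = 16 \cdot \frac{1}{154} = \frac{8}{77} \approx 0.1039$)
$I^{2} = \left(\frac{8}{77}\right)^{2} = \frac{64}{5929}$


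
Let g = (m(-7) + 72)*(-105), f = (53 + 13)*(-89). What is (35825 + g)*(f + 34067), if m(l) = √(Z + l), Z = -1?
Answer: 796875145 - 5920530*I*√2 ≈ 7.9687e+8 - 8.3729e+6*I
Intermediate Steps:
m(l) = √(-1 + l)
f = -5874 (f = 66*(-89) = -5874)
g = -7560 - 210*I*√2 (g = (√(-1 - 7) + 72)*(-105) = (√(-8) + 72)*(-105) = (2*I*√2 + 72)*(-105) = (72 + 2*I*√2)*(-105) = -7560 - 210*I*√2 ≈ -7560.0 - 296.98*I)
(35825 + g)*(f + 34067) = (35825 + (-7560 - 210*I*√2))*(-5874 + 34067) = (28265 - 210*I*√2)*28193 = 796875145 - 5920530*I*√2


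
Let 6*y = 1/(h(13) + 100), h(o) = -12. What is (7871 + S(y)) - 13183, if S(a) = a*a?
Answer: -1480900607/278784 ≈ -5312.0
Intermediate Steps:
y = 1/528 (y = 1/(6*(-12 + 100)) = (⅙)/88 = (⅙)*(1/88) = 1/528 ≈ 0.0018939)
S(a) = a²
(7871 + S(y)) - 13183 = (7871 + (1/528)²) - 13183 = (7871 + 1/278784) - 13183 = 2194308865/278784 - 13183 = -1480900607/278784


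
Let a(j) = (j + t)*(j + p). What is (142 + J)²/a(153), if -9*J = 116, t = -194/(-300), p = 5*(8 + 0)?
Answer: 67512200/120097917 ≈ 0.56214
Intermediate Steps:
p = 40 (p = 5*8 = 40)
t = 97/150 (t = -194*(-1/300) = 97/150 ≈ 0.64667)
a(j) = (40 + j)*(97/150 + j) (a(j) = (j + 97/150)*(j + 40) = (97/150 + j)*(40 + j) = (40 + j)*(97/150 + j))
J = -116/9 (J = -⅑*116 = -116/9 ≈ -12.889)
(142 + J)²/a(153) = (142 - 116/9)²/(388/15 + 153² + (6097/150)*153) = (1162/9)²/(388/15 + 23409 + 310947/50) = 1350244/(81*(4448071/150)) = (1350244/81)*(150/4448071) = 67512200/120097917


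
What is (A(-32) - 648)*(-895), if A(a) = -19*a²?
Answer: 17993080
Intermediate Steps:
(A(-32) - 648)*(-895) = (-19*(-32)² - 648)*(-895) = (-19*1024 - 648)*(-895) = (-19456 - 648)*(-895) = -20104*(-895) = 17993080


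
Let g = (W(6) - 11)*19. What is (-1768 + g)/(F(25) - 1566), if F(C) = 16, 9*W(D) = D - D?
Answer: 1977/1550 ≈ 1.2755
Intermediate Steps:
W(D) = 0 (W(D) = (D - D)/9 = (⅑)*0 = 0)
g = -209 (g = (0 - 11)*19 = -11*19 = -209)
(-1768 + g)/(F(25) - 1566) = (-1768 - 209)/(16 - 1566) = -1977/(-1550) = -1977*(-1/1550) = 1977/1550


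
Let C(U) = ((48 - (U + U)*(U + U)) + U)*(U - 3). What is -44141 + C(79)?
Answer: -1931753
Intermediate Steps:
C(U) = (-3 + U)*(48 + U - 4*U²) (C(U) = ((48 - 2*U*2*U) + U)*(-3 + U) = ((48 - 4*U²) + U)*(-3 + U) = (48 + U - 4*U²)*(-3 + U) = (-3 + U)*(48 + U - 4*U²))
-44141 + C(79) = -44141 + (-144 - 4*79³ + 13*79² + 45*79) = -44141 + (-144 - 4*493039 + 13*6241 + 3555) = -44141 + (-144 - 1972156 + 81133 + 3555) = -44141 - 1887612 = -1931753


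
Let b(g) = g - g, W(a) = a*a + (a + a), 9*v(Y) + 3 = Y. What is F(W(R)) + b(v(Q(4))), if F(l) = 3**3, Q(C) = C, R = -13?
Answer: 27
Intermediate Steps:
v(Y) = -1/3 + Y/9
W(a) = a**2 + 2*a
F(l) = 27
b(g) = 0
F(W(R)) + b(v(Q(4))) = 27 + 0 = 27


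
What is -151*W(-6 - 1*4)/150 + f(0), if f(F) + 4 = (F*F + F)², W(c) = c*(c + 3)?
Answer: -1117/15 ≈ -74.467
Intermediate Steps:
W(c) = c*(3 + c)
f(F) = -4 + (F + F²)² (f(F) = -4 + (F*F + F)² = -4 + (F² + F)² = -4 + (F + F²)²)
-151*W(-6 - 1*4)/150 + f(0) = -151*(-6 - 1*4)*(3 + (-6 - 1*4))/150 + (-4 + 0²*(1 + 0)²) = -151*(-6 - 4)*(3 + (-6 - 4))/150 + (-4 + 0*1²) = -151*(-10*(3 - 10))/150 + (-4 + 0*1) = -151*(-10*(-7))/150 + (-4 + 0) = -10570/150 - 4 = -151*7/15 - 4 = -1057/15 - 4 = -1117/15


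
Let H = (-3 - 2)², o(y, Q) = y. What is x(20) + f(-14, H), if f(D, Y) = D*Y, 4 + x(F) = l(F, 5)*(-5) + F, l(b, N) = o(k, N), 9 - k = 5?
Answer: -354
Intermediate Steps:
k = 4 (k = 9 - 1*5 = 9 - 5 = 4)
l(b, N) = 4
x(F) = -24 + F (x(F) = -4 + (4*(-5) + F) = -4 + (-20 + F) = -24 + F)
H = 25 (H = (-5)² = 25)
x(20) + f(-14, H) = (-24 + 20) - 14*25 = -4 - 350 = -354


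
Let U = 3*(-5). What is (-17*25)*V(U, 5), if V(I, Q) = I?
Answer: 6375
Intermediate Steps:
U = -15
(-17*25)*V(U, 5) = -17*25*(-15) = -425*(-15) = 6375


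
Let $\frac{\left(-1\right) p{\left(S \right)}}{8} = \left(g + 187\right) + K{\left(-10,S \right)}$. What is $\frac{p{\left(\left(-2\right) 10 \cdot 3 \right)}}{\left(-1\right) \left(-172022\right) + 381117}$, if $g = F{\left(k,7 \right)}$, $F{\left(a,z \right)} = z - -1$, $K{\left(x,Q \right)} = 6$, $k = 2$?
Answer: $- \frac{1608}{553139} \approx -0.002907$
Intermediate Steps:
$F{\left(a,z \right)} = 1 + z$ ($F{\left(a,z \right)} = z + 1 = 1 + z$)
$g = 8$ ($g = 1 + 7 = 8$)
$p{\left(S \right)} = -1608$ ($p{\left(S \right)} = - 8 \left(\left(8 + 187\right) + 6\right) = - 8 \left(195 + 6\right) = \left(-8\right) 201 = -1608$)
$\frac{p{\left(\left(-2\right) 10 \cdot 3 \right)}}{\left(-1\right) \left(-172022\right) + 381117} = - \frac{1608}{\left(-1\right) \left(-172022\right) + 381117} = - \frac{1608}{172022 + 381117} = - \frac{1608}{553139}$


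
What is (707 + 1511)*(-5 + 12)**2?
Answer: 108682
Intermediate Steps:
(707 + 1511)*(-5 + 12)**2 = 2218*7**2 = 2218*49 = 108682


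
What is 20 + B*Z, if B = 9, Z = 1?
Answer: 29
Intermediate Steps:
20 + B*Z = 20 + 9*1 = 20 + 9 = 29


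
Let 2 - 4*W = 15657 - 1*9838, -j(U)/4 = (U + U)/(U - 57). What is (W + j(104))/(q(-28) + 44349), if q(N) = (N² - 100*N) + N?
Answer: -25157/818740 ≈ -0.030726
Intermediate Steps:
q(N) = N² - 99*N
j(U) = -8*U/(-57 + U) (j(U) = -4*(U + U)/(U - 57) = -4*2*U/(-57 + U) = -8*U/(-57 + U))
W = -5817/4 (W = ½ - (15657 - 1*9838)/4 = ½ - (15657 - 9838)/4 = ½ - ¼*5819 = ½ - 5819/4 = -5817/4 ≈ -1454.3)
(W + j(104))/(q(-28) + 44349) = (-5817/4 - 8*104/(-57 + 104))/(-28*(-99 - 28) + 44349) = (-5817/4 - 8*104/47)/(-28*(-127) + 44349) = (-5817/4 - 8*104*1/47)/(3556 + 44349) = (-5817/4 - 832/47)/47905 = -276727/188*1/47905 = -25157/818740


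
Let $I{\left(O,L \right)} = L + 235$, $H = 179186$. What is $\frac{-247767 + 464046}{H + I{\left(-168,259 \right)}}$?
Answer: $\frac{216279}{179680} \approx 1.2037$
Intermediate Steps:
$I{\left(O,L \right)} = 235 + L$
$\frac{-247767 + 464046}{H + I{\left(-168,259 \right)}} = \frac{-247767 + 464046}{179186 + \left(235 + 259\right)} = \frac{216279}{179186 + 494} = \frac{216279}{179680}$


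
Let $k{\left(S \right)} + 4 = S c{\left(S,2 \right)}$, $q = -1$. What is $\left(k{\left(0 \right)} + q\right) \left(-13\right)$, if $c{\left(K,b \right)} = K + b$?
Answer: $65$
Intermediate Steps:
$k{\left(S \right)} = -4 + S \left(2 + S\right)$ ($k{\left(S \right)} = -4 + S \left(S + 2\right) = -4 + S \left(2 + S\right)$)
$\left(k{\left(0 \right)} + q\right) \left(-13\right) = \left(\left(-4 + 0 \left(2 + 0\right)\right) - 1\right) \left(-13\right) = \left(\left(-4 + 0 \cdot 2\right) - 1\right) \left(-13\right) = \left(\left(-4 + 0\right) - 1\right) \left(-13\right) = \left(-4 - 1\right) \left(-13\right) = \left(-5\right) \left(-13\right) = 65$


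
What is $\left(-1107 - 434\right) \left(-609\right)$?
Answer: $938469$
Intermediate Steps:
$\left(-1107 - 434\right) \left(-609\right) = \left(-1541\right) \left(-609\right) = 938469$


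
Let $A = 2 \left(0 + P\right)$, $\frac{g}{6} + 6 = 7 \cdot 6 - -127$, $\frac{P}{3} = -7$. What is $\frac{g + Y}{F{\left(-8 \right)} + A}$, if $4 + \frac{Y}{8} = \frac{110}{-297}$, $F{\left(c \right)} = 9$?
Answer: $- \frac{25462}{891} \approx -28.577$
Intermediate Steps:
$P = -21$ ($P = 3 \left(-7\right) = -21$)
$g = 978$ ($g = -36 + 6 \left(7 \cdot 6 - -127\right) = -36 + 6 \left(42 + 127\right) = -36 + 6 \cdot 169 = -36 + 1014 = 978$)
$A = -42$ ($A = 2 \left(0 - 21\right) = 2 \left(-21\right) = -42$)
$Y = - \frac{944}{27}$ ($Y = -32 + 8 \frac{110}{-297} = -32 + 8 \cdot 110 \left(- \frac{1}{297}\right) = -32 + 8 \left(- \frac{10}{27}\right) = -32 - \frac{80}{27} = - \frac{944}{27} \approx -34.963$)
$\frac{g + Y}{F{\left(-8 \right)} + A} = \frac{978 - \frac{944}{27}}{9 - 42} = \frac{25462}{27 \left(-33\right)} = \frac{25462}{27} \left(- \frac{1}{33}\right) = - \frac{25462}{891}$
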